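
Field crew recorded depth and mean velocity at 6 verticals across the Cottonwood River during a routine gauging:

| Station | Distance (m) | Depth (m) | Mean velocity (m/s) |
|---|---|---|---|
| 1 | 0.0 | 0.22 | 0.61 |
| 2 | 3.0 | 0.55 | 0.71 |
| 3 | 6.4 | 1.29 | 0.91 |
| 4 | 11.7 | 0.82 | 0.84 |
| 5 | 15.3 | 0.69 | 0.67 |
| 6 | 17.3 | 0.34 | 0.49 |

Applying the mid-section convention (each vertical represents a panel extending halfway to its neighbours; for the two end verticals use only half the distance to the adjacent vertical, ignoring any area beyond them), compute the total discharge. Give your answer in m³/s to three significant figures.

w_1 = (3.0 − 0.0)/2 = 1.5 m; q_1 = 0.61 × 0.22 × 1.5 = 0.2013 m³/s
w_2 = (6.4 − 0.0)/2 = 3.2 m; q_2 = 0.71 × 0.55 × 3.2 = 1.250 m³/s
w_3 = (11.7 − 3.0)/2 = 4.35 m; q_3 = 0.91 × 1.29 × 4.35 = 5.106 m³/s
w_4 = (15.3 − 6.4)/2 = 4.45 m; q_4 = 0.84 × 0.82 × 4.45 = 3.065 m³/s
w_5 = (17.3 − 11.7)/2 = 2.8 m; q_5 = 0.67 × 0.69 × 2.8 = 1.294 m³/s
w_6 = (17.3 − 15.3)/2 = 1 m; q_6 = 0.49 × 0.34 × 1 = 0.1666 m³/s
Q = Σ qᵢ = 11.08 m³/s

11.1 m³/s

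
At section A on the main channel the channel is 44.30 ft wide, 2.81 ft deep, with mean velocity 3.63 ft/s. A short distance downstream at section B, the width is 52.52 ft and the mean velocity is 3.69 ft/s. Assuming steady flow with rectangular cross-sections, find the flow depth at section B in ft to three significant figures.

2.33 ft

Q = A₁V₁ = (44.30×2.81) × 3.63 = 451.9 ft³/s
d₂ = Q/(b₂ V₂) = 451.9/(52.52×3.69) = 2.332 ft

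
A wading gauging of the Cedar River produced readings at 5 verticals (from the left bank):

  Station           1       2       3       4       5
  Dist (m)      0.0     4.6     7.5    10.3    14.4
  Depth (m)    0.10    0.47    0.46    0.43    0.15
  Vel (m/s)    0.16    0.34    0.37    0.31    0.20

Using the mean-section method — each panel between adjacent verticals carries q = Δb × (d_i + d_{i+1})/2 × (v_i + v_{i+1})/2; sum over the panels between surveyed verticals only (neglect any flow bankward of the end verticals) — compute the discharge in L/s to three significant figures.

Panel 1-2: Δb = 4.6 m, d̄ = (0.10+0.47)/2 = 0.285, v̄ = (0.16+0.34)/2 = 0.25 → q = 4.6×0.285×0.25 = 0.3278 m³/s
Panel 2-3: Δb = 2.9 m, d̄ = (0.47+0.46)/2 = 0.465, v̄ = (0.34+0.37)/2 = 0.355 → q = 2.9×0.465×0.355 = 0.4787 m³/s
Panel 3-4: Δb = 2.8 m, d̄ = (0.46+0.43)/2 = 0.445, v̄ = (0.37+0.31)/2 = 0.34 → q = 2.8×0.445×0.34 = 0.4236 m³/s
Panel 4-5: Δb = 4.1 m, d̄ = (0.43+0.15)/2 = 0.29, v̄ = (0.31+0.20)/2 = 0.255 → q = 4.1×0.29×0.255 = 0.3032 m³/s
Q = Σ q = 1.533 m³/s
= 1.533 × 1000 = 1533 L/s

1530 L/s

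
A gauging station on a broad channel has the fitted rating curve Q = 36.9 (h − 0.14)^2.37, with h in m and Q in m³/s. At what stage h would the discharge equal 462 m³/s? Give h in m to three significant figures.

h − h₀ = (Q/C)^(1/b) = (462/36.9)^(1/2.37) = 2.905 m
h = 0.14 + 2.905 = 3.045 m

3.04 m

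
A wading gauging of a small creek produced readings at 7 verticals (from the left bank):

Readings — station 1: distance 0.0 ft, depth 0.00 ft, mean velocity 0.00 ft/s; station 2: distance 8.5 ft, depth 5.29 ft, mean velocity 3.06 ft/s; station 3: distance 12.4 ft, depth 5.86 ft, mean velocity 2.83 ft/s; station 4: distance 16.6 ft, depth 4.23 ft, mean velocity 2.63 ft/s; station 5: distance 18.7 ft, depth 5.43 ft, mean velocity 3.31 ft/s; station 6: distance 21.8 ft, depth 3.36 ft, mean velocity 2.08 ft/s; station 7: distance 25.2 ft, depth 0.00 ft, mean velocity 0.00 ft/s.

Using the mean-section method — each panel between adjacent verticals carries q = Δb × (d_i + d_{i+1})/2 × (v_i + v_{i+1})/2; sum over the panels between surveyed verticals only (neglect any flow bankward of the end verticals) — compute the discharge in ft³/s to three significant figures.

Panel 1-2: Δb = 8.5 ft, d̄ = (0.00+5.29)/2 = 2.645, v̄ = (0.00+3.06)/2 = 1.53 → q = 8.5×2.645×1.53 = 34.40 ft³/s
Panel 2-3: Δb = 3.9 ft, d̄ = (5.29+5.86)/2 = 5.575, v̄ = (3.06+2.83)/2 = 2.945 → q = 3.9×5.575×2.945 = 64.03 ft³/s
Panel 3-4: Δb = 4.2 ft, d̄ = (5.86+4.23)/2 = 5.045, v̄ = (2.83+2.63)/2 = 2.73 → q = 4.2×5.045×2.73 = 57.85 ft³/s
Panel 4-5: Δb = 2.1 ft, d̄ = (4.23+5.43)/2 = 4.83, v̄ = (2.63+3.31)/2 = 2.97 → q = 2.1×4.83×2.97 = 30.12 ft³/s
Panel 5-6: Δb = 3.1 ft, d̄ = (5.43+3.36)/2 = 4.395, v̄ = (3.31+2.08)/2 = 2.695 → q = 3.1×4.395×2.695 = 36.72 ft³/s
Panel 6-7: Δb = 3.4 ft, d̄ = (3.36+0.00)/2 = 1.68, v̄ = (2.08+0.00)/2 = 1.04 → q = 3.4×1.68×1.04 = 5.940 ft³/s
Q = Σ q = 229.1 ft³/s

229 ft³/s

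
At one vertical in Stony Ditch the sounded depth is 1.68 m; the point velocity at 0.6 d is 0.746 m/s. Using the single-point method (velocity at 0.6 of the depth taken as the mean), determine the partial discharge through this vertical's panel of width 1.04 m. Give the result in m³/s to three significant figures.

1.30 m³/s

v̄ = v₀.₆ = 0.746 m/s
q = v̄ × d × w = 0.7460 × 1.68 × 1.04 = 1.303 m³/s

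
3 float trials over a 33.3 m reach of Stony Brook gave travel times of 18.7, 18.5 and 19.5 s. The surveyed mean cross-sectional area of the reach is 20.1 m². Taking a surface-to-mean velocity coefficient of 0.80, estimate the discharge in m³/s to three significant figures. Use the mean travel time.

t̄ = (18.7 + 18.5 + 19.5) / 3 = 18.9 s
v_surface = L / t̄ = 33.3 / 18.9 = 1.762 m/s
v_mean = 0.80 × 1.762 = 1.410 m/s
Q = A × v_mean = 20.1 × 1.410 = 28.33 m³/s

28.3 m³/s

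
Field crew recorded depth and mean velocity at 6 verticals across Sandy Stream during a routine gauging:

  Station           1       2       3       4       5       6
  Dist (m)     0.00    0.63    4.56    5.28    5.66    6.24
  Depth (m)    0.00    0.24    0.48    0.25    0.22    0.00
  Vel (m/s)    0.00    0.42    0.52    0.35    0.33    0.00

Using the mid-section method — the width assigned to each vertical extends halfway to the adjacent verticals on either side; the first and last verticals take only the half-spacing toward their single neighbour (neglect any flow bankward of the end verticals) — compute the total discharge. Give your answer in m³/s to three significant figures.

0.893 m³/s

w_2 = (4.56 − 0.00)/2 = 2.28 m; q_2 = 0.42 × 0.24 × 2.28 = 0.2298 m³/s
w_3 = (5.28 − 0.63)/2 = 2.325 m; q_3 = 0.52 × 0.48 × 2.325 = 0.5803 m³/s
w_4 = (5.66 − 4.56)/2 = 0.55 m; q_4 = 0.35 × 0.25 × 0.55 = 0.04813 m³/s
w_5 = (6.24 − 5.28)/2 = 0.48 m; q_5 = 0.33 × 0.22 × 0.48 = 0.03485 m³/s
Stations 1, 6 contribute zero (depth or velocity is 0).
Q = Σ qᵢ = 0.8931 m³/s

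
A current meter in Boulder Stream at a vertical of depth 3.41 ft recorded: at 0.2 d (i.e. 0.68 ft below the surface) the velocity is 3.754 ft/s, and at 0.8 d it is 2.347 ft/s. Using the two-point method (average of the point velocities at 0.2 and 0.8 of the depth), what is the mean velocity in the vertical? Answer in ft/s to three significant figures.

3.05 ft/s

v̄ = (3.754 + 2.347) / 2 = 3.051 ft/s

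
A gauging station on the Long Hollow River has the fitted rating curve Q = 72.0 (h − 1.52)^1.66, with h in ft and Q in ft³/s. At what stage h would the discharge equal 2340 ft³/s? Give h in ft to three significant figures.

9.66 ft

h − h₀ = (Q/C)^(1/b) = (2340/72.0)^(1/1.66) = 8.143 ft
h = 1.52 + 8.143 = 9.663 ft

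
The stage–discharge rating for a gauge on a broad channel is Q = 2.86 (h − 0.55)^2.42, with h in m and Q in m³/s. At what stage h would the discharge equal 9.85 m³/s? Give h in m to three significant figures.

h − h₀ = (Q/C)^(1/b) = (9.85/2.86)^(1/2.42) = 1.667 m
h = 0.55 + 1.667 = 2.217 m

2.22 m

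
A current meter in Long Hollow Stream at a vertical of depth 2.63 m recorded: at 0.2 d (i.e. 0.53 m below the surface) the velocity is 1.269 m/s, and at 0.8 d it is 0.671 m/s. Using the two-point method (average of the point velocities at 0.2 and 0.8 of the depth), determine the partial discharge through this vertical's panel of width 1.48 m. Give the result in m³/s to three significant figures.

v̄ = (1.269 + 0.671) / 2 = 0.9700 m/s
q = v̄ × d × w = 0.9700 × 2.63 × 1.48 = 3.776 m³/s

3.78 m³/s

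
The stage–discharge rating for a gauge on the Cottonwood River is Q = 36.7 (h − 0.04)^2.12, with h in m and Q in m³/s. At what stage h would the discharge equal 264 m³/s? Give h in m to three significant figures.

2.58 m

h − h₀ = (Q/C)^(1/b) = (264/36.7)^(1/2.12) = 2.536 m
h = 0.04 + 2.536 = 2.576 m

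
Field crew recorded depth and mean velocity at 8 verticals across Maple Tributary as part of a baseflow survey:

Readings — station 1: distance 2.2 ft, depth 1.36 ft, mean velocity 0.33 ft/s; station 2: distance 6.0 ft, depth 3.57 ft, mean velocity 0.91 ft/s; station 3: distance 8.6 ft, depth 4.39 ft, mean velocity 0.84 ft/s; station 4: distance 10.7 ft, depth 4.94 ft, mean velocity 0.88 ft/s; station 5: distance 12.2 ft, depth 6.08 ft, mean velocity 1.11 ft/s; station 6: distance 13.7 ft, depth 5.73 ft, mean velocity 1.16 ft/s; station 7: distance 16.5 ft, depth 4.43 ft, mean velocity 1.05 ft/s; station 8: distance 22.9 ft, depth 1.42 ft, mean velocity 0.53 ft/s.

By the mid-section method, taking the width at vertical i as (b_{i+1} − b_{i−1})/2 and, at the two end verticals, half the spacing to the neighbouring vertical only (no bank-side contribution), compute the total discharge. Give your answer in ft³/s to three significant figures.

76.0 ft³/s

w_1 = (6.0 − 2.2)/2 = 1.9 ft; q_1 = 0.33 × 1.36 × 1.9 = 0.8527 ft³/s
w_2 = (8.6 − 2.2)/2 = 3.2 ft; q_2 = 0.91 × 3.57 × 3.2 = 10.40 ft³/s
w_3 = (10.7 − 6.0)/2 = 2.35 ft; q_3 = 0.84 × 4.39 × 2.35 = 8.666 ft³/s
w_4 = (12.2 − 8.6)/2 = 1.8 ft; q_4 = 0.88 × 4.94 × 1.8 = 7.825 ft³/s
w_5 = (13.7 − 10.7)/2 = 1.5 ft; q_5 = 1.11 × 6.08 × 1.5 = 10.12 ft³/s
w_6 = (16.5 − 12.2)/2 = 2.15 ft; q_6 = 1.16 × 5.73 × 2.15 = 14.29 ft³/s
w_7 = (22.9 − 13.7)/2 = 4.6 ft; q_7 = 1.05 × 4.43 × 4.6 = 21.40 ft³/s
w_8 = (22.9 − 16.5)/2 = 3.2 ft; q_8 = 0.53 × 1.42 × 3.2 = 2.408 ft³/s
Q = Σ qᵢ = 75.96 ft³/s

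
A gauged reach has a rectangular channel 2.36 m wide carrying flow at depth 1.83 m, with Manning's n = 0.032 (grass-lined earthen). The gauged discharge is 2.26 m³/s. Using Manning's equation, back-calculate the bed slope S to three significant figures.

A = b·y = 2.36 × 1.83 = 4.319 m²
P = b + 2y = 2.36 + 2×1.83 = 6.020 m
R = A/P = 4.319/6.020 = 0.7174 m
S = (Q·n / (1·A·R^(2/3)))² = (2.26×0.032 / (1×4.319×0.8014))² = 0.0004366

0.000437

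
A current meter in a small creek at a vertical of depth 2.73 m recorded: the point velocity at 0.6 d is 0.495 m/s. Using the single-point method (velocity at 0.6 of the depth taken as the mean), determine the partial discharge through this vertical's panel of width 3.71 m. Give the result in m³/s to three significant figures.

5.01 m³/s

v̄ = v₀.₆ = 0.495 m/s
q = v̄ × d × w = 0.4950 × 2.73 × 3.71 = 5.014 m³/s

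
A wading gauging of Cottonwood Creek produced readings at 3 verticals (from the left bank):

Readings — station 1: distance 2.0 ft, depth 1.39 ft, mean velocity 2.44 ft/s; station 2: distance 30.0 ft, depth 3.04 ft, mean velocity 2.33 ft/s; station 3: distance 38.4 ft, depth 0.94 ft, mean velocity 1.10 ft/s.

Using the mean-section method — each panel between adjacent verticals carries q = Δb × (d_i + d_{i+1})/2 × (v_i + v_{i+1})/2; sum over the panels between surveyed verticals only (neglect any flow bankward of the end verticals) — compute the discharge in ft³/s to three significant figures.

Panel 1-2: Δb = 28 ft, d̄ = (1.39+3.04)/2 = 2.215, v̄ = (2.44+2.33)/2 = 2.385 → q = 28×2.215×2.385 = 147.9 ft³/s
Panel 2-3: Δb = 8.4 ft, d̄ = (3.04+0.94)/2 = 1.99, v̄ = (2.33+1.10)/2 = 1.715 → q = 8.4×1.99×1.715 = 28.67 ft³/s
Q = Σ q = 176.6 ft³/s

177 ft³/s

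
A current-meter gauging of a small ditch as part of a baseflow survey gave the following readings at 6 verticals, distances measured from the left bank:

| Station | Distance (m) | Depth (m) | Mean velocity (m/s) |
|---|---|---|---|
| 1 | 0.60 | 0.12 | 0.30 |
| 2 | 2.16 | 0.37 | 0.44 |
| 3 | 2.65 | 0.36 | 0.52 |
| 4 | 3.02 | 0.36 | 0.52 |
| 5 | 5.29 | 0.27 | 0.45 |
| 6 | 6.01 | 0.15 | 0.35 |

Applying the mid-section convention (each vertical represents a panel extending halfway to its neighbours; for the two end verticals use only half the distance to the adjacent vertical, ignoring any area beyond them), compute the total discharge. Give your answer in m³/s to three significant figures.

0.723 m³/s

w_1 = (2.16 − 0.60)/2 = 0.78 m; q_1 = 0.30 × 0.12 × 0.78 = 0.02808 m³/s
w_2 = (2.65 − 0.60)/2 = 1.025 m; q_2 = 0.44 × 0.37 × 1.025 = 0.1669 m³/s
w_3 = (3.02 − 2.16)/2 = 0.43 m; q_3 = 0.52 × 0.36 × 0.43 = 0.08050 m³/s
w_4 = (5.29 − 2.65)/2 = 1.32 m; q_4 = 0.52 × 0.36 × 1.32 = 0.2471 m³/s
w_5 = (6.01 − 3.02)/2 = 1.495 m; q_5 = 0.45 × 0.27 × 1.495 = 0.1816 m³/s
w_6 = (6.01 − 5.29)/2 = 0.36 m; q_6 = 0.35 × 0.15 × 0.36 = 0.01890 m³/s
Q = Σ qᵢ = 0.7231 m³/s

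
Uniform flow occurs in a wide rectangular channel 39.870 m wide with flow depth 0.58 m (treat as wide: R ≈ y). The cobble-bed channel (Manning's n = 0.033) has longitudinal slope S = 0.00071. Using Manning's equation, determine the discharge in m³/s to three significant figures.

A = b·y = 39.870 × 0.58 = 23.12 m²
Wide channel: R ≈ y = 0.58 m
Q = (1/n)·A·R^(2/3)·S^(1/2) = (1/0.033) × 23.12 × 0.5800^(2/3) × 0.00071^(1/2) = 12.99 m³/s

13.0 m³/s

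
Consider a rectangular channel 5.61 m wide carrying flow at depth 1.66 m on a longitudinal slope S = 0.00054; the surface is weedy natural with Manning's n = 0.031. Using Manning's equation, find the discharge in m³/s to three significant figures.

A = b·y = 5.61 × 1.66 = 9.313 m²
P = b + 2y = 5.61 + 2×1.66 = 8.930 m
R = A/P = 9.313/8.930 = 1.043 m
Q = (1/n)·A·R^(2/3)·S^(1/2) = (1/0.031) × 9.313 × 1.043^(2/3) × 0.00054^(1/2) = 7.179 m³/s

7.18 m³/s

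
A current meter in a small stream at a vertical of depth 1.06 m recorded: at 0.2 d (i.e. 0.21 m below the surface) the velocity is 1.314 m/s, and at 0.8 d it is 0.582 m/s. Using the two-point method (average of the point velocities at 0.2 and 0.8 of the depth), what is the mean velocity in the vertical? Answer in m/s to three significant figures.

0.948 m/s

v̄ = (1.314 + 0.582) / 2 = 0.9480 m/s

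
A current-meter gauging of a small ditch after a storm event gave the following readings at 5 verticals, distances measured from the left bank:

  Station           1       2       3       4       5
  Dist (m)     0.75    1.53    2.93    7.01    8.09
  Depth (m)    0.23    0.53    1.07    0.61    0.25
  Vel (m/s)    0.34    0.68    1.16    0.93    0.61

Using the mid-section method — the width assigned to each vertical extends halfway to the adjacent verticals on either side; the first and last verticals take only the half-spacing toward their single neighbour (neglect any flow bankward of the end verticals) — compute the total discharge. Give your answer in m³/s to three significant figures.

w_1 = (1.53 − 0.75)/2 = 0.39 m; q_1 = 0.34 × 0.23 × 0.39 = 0.03050 m³/s
w_2 = (2.93 − 0.75)/2 = 1.09 m; q_2 = 0.68 × 0.53 × 1.09 = 0.3928 m³/s
w_3 = (7.01 − 1.53)/2 = 2.74 m; q_3 = 1.16 × 1.07 × 2.74 = 3.401 m³/s
w_4 = (8.09 − 2.93)/2 = 2.58 m; q_4 = 0.93 × 0.61 × 2.58 = 1.464 m³/s
w_5 = (8.09 − 7.01)/2 = 0.54 m; q_5 = 0.61 × 0.25 × 0.54 = 0.08235 m³/s
Q = Σ qᵢ = 5.370 m³/s

5.37 m³/s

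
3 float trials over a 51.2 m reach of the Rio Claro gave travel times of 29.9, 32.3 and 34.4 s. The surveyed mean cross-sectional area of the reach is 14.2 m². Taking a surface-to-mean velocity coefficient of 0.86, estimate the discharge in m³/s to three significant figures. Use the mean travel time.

t̄ = (29.9 + 32.3 + 34.4) / 3 = 32.2 s
v_surface = L / t̄ = 51.2 / 32.2 = 1.590 m/s
v_mean = 0.86 × 1.590 = 1.367 m/s
Q = A × v_mean = 14.2 × 1.367 = 19.42 m³/s

19.4 m³/s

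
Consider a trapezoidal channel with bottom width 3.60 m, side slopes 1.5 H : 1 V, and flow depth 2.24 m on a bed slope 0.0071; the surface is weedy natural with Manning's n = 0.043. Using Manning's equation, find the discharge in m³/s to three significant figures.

A = (b + z·y)·y = (3.60 + 1.5×2.24)×2.24 = 15.59 m²
P = b + 2y√(1+z²) = 3.60 + 2×2.24×√(1+1.5²) = 11.68 m
R = A/P = 15.59/11.68 = 1.335 m
Q = (1/n)·A·R^(2/3)·S^(1/2) = (1/0.043) × 15.59 × 1.335^(2/3) × 0.0071^(1/2) = 37.04 m³/s

37.0 m³/s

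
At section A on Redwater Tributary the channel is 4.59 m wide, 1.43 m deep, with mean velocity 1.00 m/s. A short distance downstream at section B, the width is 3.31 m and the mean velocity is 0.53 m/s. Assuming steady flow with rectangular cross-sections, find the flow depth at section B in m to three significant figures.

3.74 m

Q = A₁V₁ = (4.59×1.43) × 1.00 = 6.564 m³/s
d₂ = Q/(b₂ V₂) = 6.564/(3.31×0.53) = 3.741 m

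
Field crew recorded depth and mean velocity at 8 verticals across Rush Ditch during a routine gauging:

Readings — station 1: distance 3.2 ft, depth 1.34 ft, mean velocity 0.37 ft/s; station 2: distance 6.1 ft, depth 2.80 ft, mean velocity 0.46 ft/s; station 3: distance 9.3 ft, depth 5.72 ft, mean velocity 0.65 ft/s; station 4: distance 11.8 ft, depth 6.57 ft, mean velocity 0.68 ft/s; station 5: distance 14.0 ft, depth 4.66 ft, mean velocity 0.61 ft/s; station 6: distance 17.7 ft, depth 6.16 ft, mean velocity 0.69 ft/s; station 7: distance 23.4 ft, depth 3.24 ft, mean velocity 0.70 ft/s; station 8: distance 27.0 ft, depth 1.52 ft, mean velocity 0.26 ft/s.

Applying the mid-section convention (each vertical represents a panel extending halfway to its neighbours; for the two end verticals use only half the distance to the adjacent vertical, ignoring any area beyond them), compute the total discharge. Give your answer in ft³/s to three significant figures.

65.4 ft³/s

w_1 = (6.1 − 3.2)/2 = 1.45 ft; q_1 = 0.37 × 1.34 × 1.45 = 0.7189 ft³/s
w_2 = (9.3 − 3.2)/2 = 3.05 ft; q_2 = 0.46 × 2.80 × 3.05 = 3.928 ft³/s
w_3 = (11.8 − 6.1)/2 = 2.85 ft; q_3 = 0.65 × 5.72 × 2.85 = 10.60 ft³/s
w_4 = (14.0 − 9.3)/2 = 2.35 ft; q_4 = 0.68 × 6.57 × 2.35 = 10.50 ft³/s
w_5 = (17.7 − 11.8)/2 = 2.95 ft; q_5 = 0.61 × 4.66 × 2.95 = 8.386 ft³/s
w_6 = (23.4 − 14.0)/2 = 4.7 ft; q_6 = 0.69 × 6.16 × 4.7 = 19.98 ft³/s
w_7 = (27.0 − 17.7)/2 = 4.65 ft; q_7 = 0.70 × 3.24 × 4.65 = 10.55 ft³/s
w_8 = (27.0 − 23.4)/2 = 1.8 ft; q_8 = 0.26 × 1.52 × 1.8 = 0.7114 ft³/s
Q = Σ qᵢ = 65.36 ft³/s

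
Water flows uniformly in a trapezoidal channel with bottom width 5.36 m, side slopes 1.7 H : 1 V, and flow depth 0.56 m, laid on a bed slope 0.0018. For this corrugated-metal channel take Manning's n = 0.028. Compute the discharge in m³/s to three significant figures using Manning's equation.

3.22 m³/s

A = (b + z·y)·y = (5.36 + 1.7×0.56)×0.56 = 3.535 m²
P = b + 2y√(1+z²) = 5.36 + 2×0.56×√(1+1.7²) = 7.569 m
R = A/P = 3.535/7.569 = 0.4670 m
Q = (1/n)·A·R^(2/3)·S^(1/2) = (1/0.028) × 3.535 × 0.4670^(2/3) × 0.0018^(1/2) = 3.224 m³/s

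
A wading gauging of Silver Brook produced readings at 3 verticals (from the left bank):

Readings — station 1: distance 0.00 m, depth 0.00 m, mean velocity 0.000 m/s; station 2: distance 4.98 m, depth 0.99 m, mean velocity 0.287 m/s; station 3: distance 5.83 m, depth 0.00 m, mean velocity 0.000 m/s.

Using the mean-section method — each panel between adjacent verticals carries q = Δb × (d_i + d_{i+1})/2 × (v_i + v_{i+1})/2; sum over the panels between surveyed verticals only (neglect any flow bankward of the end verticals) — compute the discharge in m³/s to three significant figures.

Panel 1-2: Δb = 4.98 m, d̄ = (0.00+0.99)/2 = 0.495, v̄ = (0.000+0.287)/2 = 0.1435 → q = 4.98×0.495×0.1435 = 0.3537 m³/s
Panel 2-3: Δb = 0.85 m, d̄ = (0.99+0.00)/2 = 0.495, v̄ = (0.287+0.000)/2 = 0.1435 → q = 0.85×0.495×0.1435 = 0.06038 m³/s
Q = Σ q = 0.4141 m³/s

0.414 m³/s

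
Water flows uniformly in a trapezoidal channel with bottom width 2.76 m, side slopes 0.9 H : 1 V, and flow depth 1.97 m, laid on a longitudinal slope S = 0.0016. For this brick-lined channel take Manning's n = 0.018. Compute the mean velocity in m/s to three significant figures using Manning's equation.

2.38 m/s

A = (b + z·y)·y = (2.76 + 0.9×1.97)×1.97 = 8.930 m²
P = b + 2y√(1+z²) = 2.76 + 2×1.97×√(1+0.9²) = 8.061 m
R = A/P = 8.930/8.061 = 1.108 m
Q = (1/n)·A·R^(2/3)·S^(1/2) = (1/0.018) × 8.930 × 1.108^(2/3) × 0.0016^(1/2) = 21.25 m³/s
V = Q/A = 21.25/8.930 = 2.379 m/s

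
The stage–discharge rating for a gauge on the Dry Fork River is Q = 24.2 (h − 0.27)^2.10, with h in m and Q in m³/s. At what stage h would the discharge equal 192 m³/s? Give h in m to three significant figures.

2.95 m

h − h₀ = (Q/C)^(1/b) = (192/24.2)^(1/2.10) = 2.681 m
h = 0.27 + 2.681 = 2.951 m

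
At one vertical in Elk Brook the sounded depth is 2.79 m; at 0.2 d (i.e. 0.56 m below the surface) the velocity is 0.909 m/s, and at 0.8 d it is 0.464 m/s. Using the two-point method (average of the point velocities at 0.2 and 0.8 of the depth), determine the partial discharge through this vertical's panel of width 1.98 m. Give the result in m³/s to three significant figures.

v̄ = (0.909 + 0.464) / 2 = 0.6865 m/s
q = v̄ × d × w = 0.6865 × 2.79 × 1.98 = 3.792 m³/s

3.79 m³/s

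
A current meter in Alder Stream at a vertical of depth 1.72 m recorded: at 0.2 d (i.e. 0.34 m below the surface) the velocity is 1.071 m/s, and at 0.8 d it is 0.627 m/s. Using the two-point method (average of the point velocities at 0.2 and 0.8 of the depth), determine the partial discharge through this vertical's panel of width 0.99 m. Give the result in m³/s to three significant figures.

v̄ = (1.071 + 0.627) / 2 = 0.8490 m/s
q = v̄ × d × w = 0.8490 × 1.72 × 0.99 = 1.446 m³/s

1.45 m³/s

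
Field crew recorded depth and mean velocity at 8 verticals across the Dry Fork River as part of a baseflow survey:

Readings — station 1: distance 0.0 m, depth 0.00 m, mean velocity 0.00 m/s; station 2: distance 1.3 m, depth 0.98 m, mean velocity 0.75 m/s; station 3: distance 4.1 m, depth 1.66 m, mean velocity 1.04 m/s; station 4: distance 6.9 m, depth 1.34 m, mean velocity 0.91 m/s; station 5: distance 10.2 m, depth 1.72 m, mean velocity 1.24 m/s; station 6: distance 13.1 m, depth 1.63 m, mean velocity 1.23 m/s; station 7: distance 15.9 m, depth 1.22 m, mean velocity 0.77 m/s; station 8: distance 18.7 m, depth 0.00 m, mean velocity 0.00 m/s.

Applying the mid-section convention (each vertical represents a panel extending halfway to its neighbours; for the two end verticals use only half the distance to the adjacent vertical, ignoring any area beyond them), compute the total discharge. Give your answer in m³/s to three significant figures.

25.0 m³/s

w_2 = (4.1 − 0.0)/2 = 2.05 m; q_2 = 0.75 × 0.98 × 2.05 = 1.507 m³/s
w_3 = (6.9 − 1.3)/2 = 2.8 m; q_3 = 1.04 × 1.66 × 2.8 = 4.834 m³/s
w_4 = (10.2 − 4.1)/2 = 3.05 m; q_4 = 0.91 × 1.34 × 3.05 = 3.719 m³/s
w_5 = (13.1 − 6.9)/2 = 3.1 m; q_5 = 1.24 × 1.72 × 3.1 = 6.612 m³/s
w_6 = (15.9 − 10.2)/2 = 2.85 m; q_6 = 1.23 × 1.63 × 2.85 = 5.714 m³/s
w_7 = (18.7 − 13.1)/2 = 2.8 m; q_7 = 0.77 × 1.22 × 2.8 = 2.630 m³/s
Stations 1, 8 contribute zero (depth or velocity is 0).
Q = Σ qᵢ = 25.02 m³/s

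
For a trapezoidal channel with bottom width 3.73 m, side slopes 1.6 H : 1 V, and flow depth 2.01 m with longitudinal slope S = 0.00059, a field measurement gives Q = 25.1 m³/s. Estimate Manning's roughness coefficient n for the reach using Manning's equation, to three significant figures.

0.0155

A = (b + z·y)·y = (3.73 + 1.6×2.01)×2.01 = 13.96 m²
P = b + 2y√(1+z²) = 3.73 + 2×2.01×√(1+1.6²) = 11.31 m
R = A/P = 13.96/11.31 = 1.234 m
n = (1/Q)·A·R^(2/3)·S^(1/2) = (1/25.1) × 13.96 × 1.150 × 0.02429 = 0.01554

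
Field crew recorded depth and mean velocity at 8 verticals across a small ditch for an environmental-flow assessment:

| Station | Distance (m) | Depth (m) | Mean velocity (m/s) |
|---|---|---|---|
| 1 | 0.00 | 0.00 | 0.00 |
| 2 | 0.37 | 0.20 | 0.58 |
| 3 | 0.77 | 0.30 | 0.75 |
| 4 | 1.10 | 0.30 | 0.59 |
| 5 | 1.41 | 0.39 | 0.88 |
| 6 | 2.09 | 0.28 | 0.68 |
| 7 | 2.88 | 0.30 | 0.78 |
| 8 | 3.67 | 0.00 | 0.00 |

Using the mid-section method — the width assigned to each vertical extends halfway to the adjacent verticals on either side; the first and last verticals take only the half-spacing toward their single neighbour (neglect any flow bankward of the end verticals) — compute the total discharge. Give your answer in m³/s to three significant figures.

0.678 m³/s

w_2 = (0.77 − 0.00)/2 = 0.385 m; q_2 = 0.58 × 0.20 × 0.385 = 0.04466 m³/s
w_3 = (1.10 − 0.37)/2 = 0.365 m; q_3 = 0.75 × 0.30 × 0.365 = 0.08213 m³/s
w_4 = (1.41 − 0.77)/2 = 0.32 m; q_4 = 0.59 × 0.30 × 0.32 = 0.05664 m³/s
w_5 = (2.09 − 1.10)/2 = 0.495 m; q_5 = 0.88 × 0.39 × 0.495 = 0.1699 m³/s
w_6 = (2.88 − 1.41)/2 = 0.735 m; q_6 = 0.68 × 0.28 × 0.735 = 0.1399 m³/s
w_7 = (3.67 − 2.09)/2 = 0.79 m; q_7 = 0.78 × 0.30 × 0.79 = 0.1849 m³/s
Stations 1, 8 contribute zero (depth or velocity is 0).
Q = Σ qᵢ = 0.6781 m³/s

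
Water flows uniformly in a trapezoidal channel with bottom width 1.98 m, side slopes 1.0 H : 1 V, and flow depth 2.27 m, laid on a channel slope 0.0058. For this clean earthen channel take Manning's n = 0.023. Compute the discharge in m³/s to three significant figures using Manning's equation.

A = (b + z·y)·y = (1.98 + 1.0×2.27)×2.27 = 9.648 m²
P = b + 2y√(1+z²) = 1.98 + 2×2.27×√(1+1.0²) = 8.401 m
R = A/P = 9.648/8.401 = 1.148 m
Q = (1/n)·A·R^(2/3)·S^(1/2) = (1/0.023) × 9.648 × 1.148^(2/3) × 0.0058^(1/2) = 35.03 m³/s

35.0 m³/s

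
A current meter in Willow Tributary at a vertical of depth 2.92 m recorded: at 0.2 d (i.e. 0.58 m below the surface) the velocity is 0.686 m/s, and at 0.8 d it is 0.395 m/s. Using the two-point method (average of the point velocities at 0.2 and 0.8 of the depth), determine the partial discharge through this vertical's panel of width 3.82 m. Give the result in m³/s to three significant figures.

v̄ = (0.686 + 0.395) / 2 = 0.5405 m/s
q = v̄ × d × w = 0.5405 × 2.92 × 3.82 = 6.029 m³/s

6.03 m³/s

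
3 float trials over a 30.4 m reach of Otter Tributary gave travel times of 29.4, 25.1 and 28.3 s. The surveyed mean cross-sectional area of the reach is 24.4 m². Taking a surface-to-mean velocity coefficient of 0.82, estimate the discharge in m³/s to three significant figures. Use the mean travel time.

t̄ = (29.4 + 25.1 + 28.3) / 3 = 27.6 s
v_surface = L / t̄ = 30.4 / 27.6 = 1.101 m/s
v_mean = 0.82 × 1.101 = 0.9032 m/s
Q = A × v_mean = 24.4 × 0.9032 = 22.04 m³/s

22.0 m³/s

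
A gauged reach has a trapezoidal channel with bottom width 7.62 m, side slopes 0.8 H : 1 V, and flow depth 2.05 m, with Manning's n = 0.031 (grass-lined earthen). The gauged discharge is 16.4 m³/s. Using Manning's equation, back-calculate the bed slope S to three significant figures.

A = (b + z·y)·y = (7.62 + 0.8×2.05)×2.05 = 18.98 m²
P = b + 2y√(1+z²) = 7.62 + 2×2.05×√(1+0.8²) = 12.87 m
R = A/P = 18.98/12.87 = 1.475 m
S = (Q·n / (1·A·R^(2/3)))² = (16.4×0.031 / (1×18.98×1.296))² = 0.0004272

0.000427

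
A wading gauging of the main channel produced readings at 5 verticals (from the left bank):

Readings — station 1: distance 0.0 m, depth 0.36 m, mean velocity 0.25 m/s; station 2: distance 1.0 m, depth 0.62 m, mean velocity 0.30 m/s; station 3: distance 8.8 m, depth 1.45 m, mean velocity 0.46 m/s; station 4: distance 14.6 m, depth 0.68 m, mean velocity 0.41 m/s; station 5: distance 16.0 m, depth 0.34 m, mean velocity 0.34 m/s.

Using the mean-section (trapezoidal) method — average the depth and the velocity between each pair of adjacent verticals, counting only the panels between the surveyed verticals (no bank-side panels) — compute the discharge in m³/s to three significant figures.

6.16 m³/s

Panel 1-2: Δb = 1 m, d̄ = (0.36+0.62)/2 = 0.49, v̄ = (0.25+0.30)/2 = 0.275 → q = 1×0.49×0.275 = 0.1348 m³/s
Panel 2-3: Δb = 7.8 m, d̄ = (0.62+1.45)/2 = 1.035, v̄ = (0.30+0.46)/2 = 0.38 → q = 7.8×1.035×0.38 = 3.068 m³/s
Panel 3-4: Δb = 5.8 m, d̄ = (1.45+0.68)/2 = 1.065, v̄ = (0.46+0.41)/2 = 0.435 → q = 5.8×1.065×0.435 = 2.687 m³/s
Panel 4-5: Δb = 1.4 m, d̄ = (0.68+0.34)/2 = 0.51, v̄ = (0.41+0.34)/2 = 0.375 → q = 1.4×0.51×0.375 = 0.2678 m³/s
Q = Σ q = 6.157 m³/s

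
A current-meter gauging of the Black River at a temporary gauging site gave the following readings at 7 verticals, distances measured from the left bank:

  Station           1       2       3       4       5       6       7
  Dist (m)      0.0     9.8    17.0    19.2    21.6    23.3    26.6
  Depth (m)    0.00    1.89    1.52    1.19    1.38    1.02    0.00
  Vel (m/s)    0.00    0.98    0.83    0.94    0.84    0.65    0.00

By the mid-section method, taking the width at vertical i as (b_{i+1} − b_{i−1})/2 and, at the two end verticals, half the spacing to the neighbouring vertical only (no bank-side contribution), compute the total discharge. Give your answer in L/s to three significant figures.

w_2 = (17.0 − 0.0)/2 = 8.5 m; q_2 = 0.98 × 1.89 × 8.5 = 15.74 m³/s
w_3 = (19.2 − 9.8)/2 = 4.7 m; q_3 = 0.83 × 1.52 × 4.7 = 5.930 m³/s
w_4 = (21.6 − 17.0)/2 = 2.3 m; q_4 = 0.94 × 1.19 × 2.3 = 2.573 m³/s
w_5 = (23.3 − 19.2)/2 = 2.05 m; q_5 = 0.84 × 1.38 × 2.05 = 2.376 m³/s
w_6 = (26.6 − 21.6)/2 = 2.5 m; q_6 = 0.65 × 1.02 × 2.5 = 1.658 m³/s
Stations 1, 7 contribute zero (depth or velocity is 0).
Q = Σ qᵢ = 28.28 m³/s
= 28.28 × 1000 = 28280 L/s

28300 L/s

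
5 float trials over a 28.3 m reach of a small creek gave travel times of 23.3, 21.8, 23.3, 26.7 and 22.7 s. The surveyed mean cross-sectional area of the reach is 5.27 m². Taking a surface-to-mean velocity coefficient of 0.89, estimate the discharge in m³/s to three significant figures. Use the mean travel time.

5.63 m³/s

t̄ = (23.3 + 21.8 + 23.3 + 26.7 + 22.7) / 5 = 23.56 s
v_surface = L / t̄ = 28.3 / 23.56 = 1.201 m/s
v_mean = 0.89 × 1.201 = 1.069 m/s
Q = A × v_mean = 5.27 × 1.069 = 5.634 m³/s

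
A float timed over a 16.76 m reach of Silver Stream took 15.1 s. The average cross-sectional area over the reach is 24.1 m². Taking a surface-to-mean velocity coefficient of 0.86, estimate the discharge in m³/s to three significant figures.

23.0 m³/s

v_surface = L / t̄ = 16.76 / 15.1 = 1.110 m/s
v_mean = 0.86 × 1.110 = 0.9545 m/s
Q = A × v_mean = 24.1 × 0.9545 = 23.00 m³/s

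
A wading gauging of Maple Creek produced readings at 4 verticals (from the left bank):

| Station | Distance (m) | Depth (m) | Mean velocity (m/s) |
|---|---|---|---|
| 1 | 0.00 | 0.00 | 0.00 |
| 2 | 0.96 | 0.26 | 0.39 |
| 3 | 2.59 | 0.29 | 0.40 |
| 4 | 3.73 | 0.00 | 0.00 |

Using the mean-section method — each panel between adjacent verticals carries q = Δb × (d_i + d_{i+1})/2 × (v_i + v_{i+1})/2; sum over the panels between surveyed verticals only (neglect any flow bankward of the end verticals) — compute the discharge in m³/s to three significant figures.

0.234 m³/s

Panel 1-2: Δb = 0.96 m, d̄ = (0.00+0.26)/2 = 0.13, v̄ = (0.00+0.39)/2 = 0.195 → q = 0.96×0.13×0.195 = 0.02434 m³/s
Panel 2-3: Δb = 1.63 m, d̄ = (0.26+0.29)/2 = 0.275, v̄ = (0.39+0.40)/2 = 0.395 → q = 1.63×0.275×0.395 = 0.1771 m³/s
Panel 3-4: Δb = 1.14 m, d̄ = (0.29+0.00)/2 = 0.145, v̄ = (0.40+0.00)/2 = 0.2 → q = 1.14×0.145×0.2 = 0.03306 m³/s
Q = Σ q = 0.2345 m³/s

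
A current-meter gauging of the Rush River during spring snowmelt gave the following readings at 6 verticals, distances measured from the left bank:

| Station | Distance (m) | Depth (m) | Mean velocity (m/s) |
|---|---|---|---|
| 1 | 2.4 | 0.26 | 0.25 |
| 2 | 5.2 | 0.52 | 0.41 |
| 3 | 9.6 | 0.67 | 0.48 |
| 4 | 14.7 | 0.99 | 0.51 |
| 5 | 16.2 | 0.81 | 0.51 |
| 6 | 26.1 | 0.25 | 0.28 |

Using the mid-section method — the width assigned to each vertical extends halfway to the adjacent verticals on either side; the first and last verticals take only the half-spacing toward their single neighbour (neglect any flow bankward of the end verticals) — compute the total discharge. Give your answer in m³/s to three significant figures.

6.75 m³/s

w_1 = (5.2 − 2.4)/2 = 1.4 m; q_1 = 0.25 × 0.26 × 1.4 = 0.09100 m³/s
w_2 = (9.6 − 2.4)/2 = 3.6 m; q_2 = 0.41 × 0.52 × 3.6 = 0.7675 m³/s
w_3 = (14.7 − 5.2)/2 = 4.75 m; q_3 = 0.48 × 0.67 × 4.75 = 1.528 m³/s
w_4 = (16.2 − 9.6)/2 = 3.3 m; q_4 = 0.51 × 0.99 × 3.3 = 1.666 m³/s
w_5 = (26.1 − 14.7)/2 = 5.7 m; q_5 = 0.51 × 0.81 × 5.7 = 2.355 m³/s
w_6 = (26.1 − 16.2)/2 = 4.95 m; q_6 = 0.28 × 0.25 × 4.95 = 0.3465 m³/s
Q = Σ qᵢ = 6.753 m³/s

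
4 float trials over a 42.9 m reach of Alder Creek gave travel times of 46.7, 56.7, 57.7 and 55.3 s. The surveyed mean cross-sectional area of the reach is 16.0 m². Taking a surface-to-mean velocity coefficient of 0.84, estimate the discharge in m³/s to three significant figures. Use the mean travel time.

10.7 m³/s

t̄ = (46.7 + 56.7 + 57.7 + 55.3) / 4 = 54.1 s
v_surface = L / t̄ = 42.9 / 54.1 = 0.7930 m/s
v_mean = 0.84 × 0.7930 = 0.6661 m/s
Q = A × v_mean = 16.0 × 0.6661 = 10.66 m³/s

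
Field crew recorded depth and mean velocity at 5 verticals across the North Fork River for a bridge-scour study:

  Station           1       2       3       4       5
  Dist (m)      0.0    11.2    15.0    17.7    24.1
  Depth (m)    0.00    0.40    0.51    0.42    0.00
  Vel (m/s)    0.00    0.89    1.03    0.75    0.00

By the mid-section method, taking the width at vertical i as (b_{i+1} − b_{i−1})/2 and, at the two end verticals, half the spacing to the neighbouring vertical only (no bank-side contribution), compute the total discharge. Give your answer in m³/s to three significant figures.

w_2 = (15.0 − 0.0)/2 = 7.5 m; q_2 = 0.89 × 0.40 × 7.5 = 2.670 m³/s
w_3 = (17.7 − 11.2)/2 = 3.25 m; q_3 = 1.03 × 0.51 × 3.25 = 1.707 m³/s
w_4 = (24.1 − 15.0)/2 = 4.55 m; q_4 = 0.75 × 0.42 × 4.55 = 1.433 m³/s
Stations 1, 5 contribute zero (depth or velocity is 0).
Q = Σ qᵢ = 5.810 m³/s

5.81 m³/s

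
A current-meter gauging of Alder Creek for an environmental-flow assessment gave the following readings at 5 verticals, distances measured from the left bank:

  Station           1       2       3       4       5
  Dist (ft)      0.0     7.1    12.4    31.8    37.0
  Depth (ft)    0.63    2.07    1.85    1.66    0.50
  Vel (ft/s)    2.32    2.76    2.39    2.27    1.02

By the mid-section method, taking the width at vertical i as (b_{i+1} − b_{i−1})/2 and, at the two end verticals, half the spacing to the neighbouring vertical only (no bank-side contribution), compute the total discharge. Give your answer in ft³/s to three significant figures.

w_1 = (7.1 − 0.0)/2 = 3.55 ft; q_1 = 2.32 × 0.63 × 3.55 = 5.189 ft³/s
w_2 = (12.4 − 0.0)/2 = 6.2 ft; q_2 = 2.76 × 2.07 × 6.2 = 35.42 ft³/s
w_3 = (31.8 − 7.1)/2 = 12.35 ft; q_3 = 2.39 × 1.85 × 12.35 = 54.61 ft³/s
w_4 = (37.0 − 12.4)/2 = 12.3 ft; q_4 = 2.27 × 1.66 × 12.3 = 46.35 ft³/s
w_5 = (37.0 − 31.8)/2 = 2.6 ft; q_5 = 1.02 × 0.50 × 2.6 = 1.326 ft³/s
Q = Σ qᵢ = 142.9 ft³/s

143 ft³/s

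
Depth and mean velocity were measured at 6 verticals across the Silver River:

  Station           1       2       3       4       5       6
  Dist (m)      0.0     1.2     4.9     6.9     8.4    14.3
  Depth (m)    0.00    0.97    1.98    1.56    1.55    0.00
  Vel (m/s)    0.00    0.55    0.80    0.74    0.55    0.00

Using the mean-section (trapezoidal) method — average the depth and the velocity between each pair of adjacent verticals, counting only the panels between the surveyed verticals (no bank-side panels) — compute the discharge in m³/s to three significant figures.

9.33 m³/s

Panel 1-2: Δb = 1.2 m, d̄ = (0.00+0.97)/2 = 0.485, v̄ = (0.00+0.55)/2 = 0.275 → q = 1.2×0.485×0.275 = 0.1601 m³/s
Panel 2-3: Δb = 3.7 m, d̄ = (0.97+1.98)/2 = 1.475, v̄ = (0.55+0.80)/2 = 0.675 → q = 3.7×1.475×0.675 = 3.684 m³/s
Panel 3-4: Δb = 2 m, d̄ = (1.98+1.56)/2 = 1.77, v̄ = (0.80+0.74)/2 = 0.77 → q = 2×1.77×0.77 = 2.726 m³/s
Panel 4-5: Δb = 1.5 m, d̄ = (1.56+1.55)/2 = 1.555, v̄ = (0.74+0.55)/2 = 0.645 → q = 1.5×1.555×0.645 = 1.504 m³/s
Panel 5-6: Δb = 5.9 m, d̄ = (1.55+0.00)/2 = 0.775, v̄ = (0.55+0.00)/2 = 0.275 → q = 5.9×0.775×0.275 = 1.257 m³/s
Q = Σ q = 9.332 m³/s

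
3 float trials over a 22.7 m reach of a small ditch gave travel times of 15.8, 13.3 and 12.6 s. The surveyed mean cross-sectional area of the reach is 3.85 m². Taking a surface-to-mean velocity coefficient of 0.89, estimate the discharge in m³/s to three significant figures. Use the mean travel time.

5.60 m³/s

t̄ = (15.8 + 13.3 + 12.6) / 3 = 13.9 s
v_surface = L / t̄ = 22.7 / 13.9 = 1.633 m/s
v_mean = 0.89 × 1.633 = 1.453 m/s
Q = A × v_mean = 3.85 × 1.453 = 5.596 m³/s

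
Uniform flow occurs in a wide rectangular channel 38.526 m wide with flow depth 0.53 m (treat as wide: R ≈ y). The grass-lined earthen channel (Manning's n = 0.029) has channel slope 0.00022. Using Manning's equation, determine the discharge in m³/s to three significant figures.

6.84 m³/s

A = b·y = 38.526 × 0.53 = 20.42 m²
Wide channel: R ≈ y = 0.53 m
Q = (1/n)·A·R^(2/3)·S^(1/2) = (1/0.029) × 20.42 × 0.5300^(2/3) × 0.00022^(1/2) = 6.840 m³/s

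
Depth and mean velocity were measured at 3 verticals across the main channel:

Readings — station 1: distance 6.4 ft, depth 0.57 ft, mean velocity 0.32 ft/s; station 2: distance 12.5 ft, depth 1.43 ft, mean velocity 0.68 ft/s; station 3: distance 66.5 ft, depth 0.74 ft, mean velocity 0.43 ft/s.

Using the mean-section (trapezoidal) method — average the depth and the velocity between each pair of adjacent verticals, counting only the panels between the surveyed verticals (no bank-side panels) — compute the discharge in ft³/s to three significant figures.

Panel 1-2: Δb = 6.1 ft, d̄ = (0.57+1.43)/2 = 1, v̄ = (0.32+0.68)/2 = 0.5 → q = 6.1×1×0.5 = 3.050 ft³/s
Panel 2-3: Δb = 54 ft, d̄ = (1.43+0.74)/2 = 1.085, v̄ = (0.68+0.43)/2 = 0.555 → q = 54×1.085×0.555 = 32.52 ft³/s
Q = Σ q = 35.57 ft³/s

35.6 ft³/s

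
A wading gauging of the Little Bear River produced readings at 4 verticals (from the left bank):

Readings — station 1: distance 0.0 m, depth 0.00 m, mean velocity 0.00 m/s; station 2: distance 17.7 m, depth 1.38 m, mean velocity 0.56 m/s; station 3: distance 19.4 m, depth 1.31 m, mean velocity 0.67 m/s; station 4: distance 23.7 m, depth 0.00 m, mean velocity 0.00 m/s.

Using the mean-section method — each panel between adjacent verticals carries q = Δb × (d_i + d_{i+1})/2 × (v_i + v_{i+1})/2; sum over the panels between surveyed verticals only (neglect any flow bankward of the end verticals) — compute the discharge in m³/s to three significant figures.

5.77 m³/s

Panel 1-2: Δb = 17.7 m, d̄ = (0.00+1.38)/2 = 0.69, v̄ = (0.00+0.56)/2 = 0.28 → q = 17.7×0.69×0.28 = 3.420 m³/s
Panel 2-3: Δb = 1.7 m, d̄ = (1.38+1.31)/2 = 1.345, v̄ = (0.56+0.67)/2 = 0.615 → q = 1.7×1.345×0.615 = 1.406 m³/s
Panel 3-4: Δb = 4.3 m, d̄ = (1.31+0.00)/2 = 0.655, v̄ = (0.67+0.00)/2 = 0.335 → q = 4.3×0.655×0.335 = 0.9435 m³/s
Q = Σ q = 5.769 m³/s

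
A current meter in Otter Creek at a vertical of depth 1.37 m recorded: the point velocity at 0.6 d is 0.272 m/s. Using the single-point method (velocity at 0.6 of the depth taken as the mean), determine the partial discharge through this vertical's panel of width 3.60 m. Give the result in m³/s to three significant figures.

v̄ = v₀.₆ = 0.272 m/s
q = v̄ × d × w = 0.2720 × 1.37 × 3.60 = 1.342 m³/s

1.34 m³/s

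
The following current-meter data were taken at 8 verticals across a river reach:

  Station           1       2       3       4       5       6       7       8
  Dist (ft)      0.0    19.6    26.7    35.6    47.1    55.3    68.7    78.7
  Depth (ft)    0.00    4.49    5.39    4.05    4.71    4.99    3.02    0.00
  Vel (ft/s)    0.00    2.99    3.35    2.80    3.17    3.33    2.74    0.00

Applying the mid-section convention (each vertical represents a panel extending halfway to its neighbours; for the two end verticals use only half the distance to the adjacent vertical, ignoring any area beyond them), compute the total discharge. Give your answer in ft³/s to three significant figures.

w_2 = (26.7 − 0.0)/2 = 13.35 ft; q_2 = 2.99 × 4.49 × 13.35 = 179.2 ft³/s
w_3 = (35.6 − 19.6)/2 = 8 ft; q_3 = 3.35 × 5.39 × 8 = 144.5 ft³/s
w_4 = (47.1 − 26.7)/2 = 10.2 ft; q_4 = 2.80 × 4.05 × 10.2 = 115.7 ft³/s
w_5 = (55.3 − 35.6)/2 = 9.85 ft; q_5 = 3.17 × 4.71 × 9.85 = 147.1 ft³/s
w_6 = (68.7 − 47.1)/2 = 10.8 ft; q_6 = 3.33 × 4.99 × 10.8 = 179.5 ft³/s
w_7 = (78.7 − 55.3)/2 = 11.7 ft; q_7 = 2.74 × 3.02 × 11.7 = 96.82 ft³/s
Stations 1, 8 contribute zero (depth or velocity is 0).
Q = Σ qᵢ = 862.7 ft³/s

863 ft³/s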